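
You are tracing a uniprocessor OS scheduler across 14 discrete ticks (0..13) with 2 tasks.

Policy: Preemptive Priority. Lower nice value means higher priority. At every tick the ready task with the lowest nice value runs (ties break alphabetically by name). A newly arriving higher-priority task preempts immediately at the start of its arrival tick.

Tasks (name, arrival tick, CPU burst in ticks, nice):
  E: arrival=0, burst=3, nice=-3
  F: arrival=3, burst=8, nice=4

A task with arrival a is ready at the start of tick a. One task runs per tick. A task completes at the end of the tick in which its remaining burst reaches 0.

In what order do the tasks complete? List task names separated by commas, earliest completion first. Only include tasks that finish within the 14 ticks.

completion order = E, F

t=0: ready={E} → run E
t=1: ready={E} → run E
t=2: ready={E} → run E
t=3: ready={F} → run F
t=4: ready={F} → run F
t=5: ready={F} → run F
t=6: ready={F} → run F
t=7: ready={F} → run F
t=8: ready={F} → run F
t=9: ready={F} → run F
t=10: ready={F} → run F
t=11: (idle)
t=12: (idle)
t=13: (idle)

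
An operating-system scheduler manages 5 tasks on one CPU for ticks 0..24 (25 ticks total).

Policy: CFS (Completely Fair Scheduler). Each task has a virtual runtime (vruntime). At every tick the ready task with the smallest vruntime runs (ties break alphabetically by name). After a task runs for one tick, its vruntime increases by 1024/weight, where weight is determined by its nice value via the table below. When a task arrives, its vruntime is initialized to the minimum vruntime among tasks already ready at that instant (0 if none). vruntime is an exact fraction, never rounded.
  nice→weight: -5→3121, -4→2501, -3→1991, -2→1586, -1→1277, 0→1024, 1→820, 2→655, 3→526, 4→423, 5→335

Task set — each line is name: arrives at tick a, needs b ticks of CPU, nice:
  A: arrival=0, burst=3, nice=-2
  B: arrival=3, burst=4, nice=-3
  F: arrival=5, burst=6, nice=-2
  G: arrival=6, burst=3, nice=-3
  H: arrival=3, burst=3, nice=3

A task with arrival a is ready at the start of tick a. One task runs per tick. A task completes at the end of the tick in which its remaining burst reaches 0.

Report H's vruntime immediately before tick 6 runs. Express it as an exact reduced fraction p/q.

vruntime(H, start of tick 6) = 512/263

t=0: vr[A=0] → run A
t=1: vr[A=512/793] → run A
t=2: vr[A=1024/793] → run A
t=3: vr[B=0 H=0] → run B
t=4: vr[B=1024/1991 H=0] → run H
t=5: vr[B=1024/1991 F=1024/1991 H=512/263] → run B
t=6: vr[B=2048/1991 F=1024/1991 G=1024/1991 H=512/263] → run F
t=7: vr[B=2048/1991 F=1831424/1578863 G=1024/1991 H=512/263] → run G
t=8: vr[B=2048/1991 F=1831424/1578863 G=2048/1991 H=512/263] → run B
t=9: vr[B=3072/1991 F=1831424/1578863 G=2048/1991 H=512/263] → run G
t=10: vr[B=3072/1991 F=1831424/1578863 G=3072/1991 H=512/263] → run F
t=11: vr[B=3072/1991 F=2850816/1578863 G=3072/1991 H=512/263] → run B
t=12: vr[F=2850816/1578863 G=3072/1991 H=512/263] → run G
t=13: vr[F=2850816/1578863 H=512/263] → run F
t=14: vr[F=3870208/1578863 H=512/263] → run H
t=15: vr[F=3870208/1578863 H=1024/263] → run F
t=16: vr[F=4889600/1578863 H=1024/263] → run F
t=17: vr[F=5908992/1578863 H=1024/263] → run F
t=18: vr[H=1024/263] → run H
t=19: (idle)
t=20: (idle)
t=21: (idle)
t=22: (idle)
t=23: (idle)
t=24: (idle)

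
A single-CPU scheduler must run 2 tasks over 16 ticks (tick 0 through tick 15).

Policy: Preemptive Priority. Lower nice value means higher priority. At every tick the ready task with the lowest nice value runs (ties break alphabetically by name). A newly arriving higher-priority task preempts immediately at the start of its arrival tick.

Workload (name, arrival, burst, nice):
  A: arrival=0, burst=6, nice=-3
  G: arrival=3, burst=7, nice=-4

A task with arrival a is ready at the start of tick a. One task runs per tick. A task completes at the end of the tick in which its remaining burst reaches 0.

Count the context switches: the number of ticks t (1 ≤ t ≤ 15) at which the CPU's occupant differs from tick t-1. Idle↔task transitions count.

t=0: ready={A} → run A
t=1: ready={A} → run A
t=2: ready={A} → run A
t=3: ready={A,G} → run G
t=4: ready={A,G} → run G
t=5: ready={A,G} → run G
t=6: ready={A,G} → run G
t=7: ready={A,G} → run G
t=8: ready={A,G} → run G
t=9: ready={A,G} → run G
t=10: ready={A} → run A
t=11: ready={A} → run A
t=12: ready={A} → run A
t=13: (idle)
t=14: (idle)
t=15: (idle)

context switches = 3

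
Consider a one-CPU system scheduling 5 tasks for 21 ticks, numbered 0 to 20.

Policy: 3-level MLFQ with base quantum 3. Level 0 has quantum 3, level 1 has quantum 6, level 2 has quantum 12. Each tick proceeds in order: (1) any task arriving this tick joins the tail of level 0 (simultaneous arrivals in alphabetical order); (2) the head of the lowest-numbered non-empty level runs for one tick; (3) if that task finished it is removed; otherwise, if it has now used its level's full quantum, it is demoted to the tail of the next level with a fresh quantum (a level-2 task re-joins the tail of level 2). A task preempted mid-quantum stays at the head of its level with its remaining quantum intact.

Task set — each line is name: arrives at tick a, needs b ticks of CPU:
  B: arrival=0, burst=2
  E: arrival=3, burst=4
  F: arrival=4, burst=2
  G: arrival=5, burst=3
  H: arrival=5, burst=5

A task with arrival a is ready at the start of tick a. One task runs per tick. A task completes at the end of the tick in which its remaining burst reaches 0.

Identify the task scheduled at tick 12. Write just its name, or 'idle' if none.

running at tick 12 = H

t=0: L0/L1/L2 = B/-/- → run B
t=1: L0/L1/L2 = B/-/- → run B
t=2: (idle)
t=3: L0/L1/L2 = E/-/- → run E
t=4: L0/L1/L2 = EF/-/- → run E
t=5: L0/L1/L2 = EFGH/-/- → run E
t=6: L0/L1/L2 = FGH/E/- → run F
t=7: L0/L1/L2 = FGH/E/- → run F
t=8: L0/L1/L2 = GH/E/- → run G
t=9: L0/L1/L2 = GH/E/- → run G
t=10: L0/L1/L2 = GH/E/- → run G
t=11: L0/L1/L2 = H/E/- → run H
t=12: L0/L1/L2 = H/E/- → run H
t=13: L0/L1/L2 = H/E/- → run H
t=14: L0/L1/L2 = -/EH/- → run E
t=15: L0/L1/L2 = -/H/- → run H
t=16: L0/L1/L2 = -/H/- → run H
t=17: (idle)
t=18: (idle)
t=19: (idle)
t=20: (idle)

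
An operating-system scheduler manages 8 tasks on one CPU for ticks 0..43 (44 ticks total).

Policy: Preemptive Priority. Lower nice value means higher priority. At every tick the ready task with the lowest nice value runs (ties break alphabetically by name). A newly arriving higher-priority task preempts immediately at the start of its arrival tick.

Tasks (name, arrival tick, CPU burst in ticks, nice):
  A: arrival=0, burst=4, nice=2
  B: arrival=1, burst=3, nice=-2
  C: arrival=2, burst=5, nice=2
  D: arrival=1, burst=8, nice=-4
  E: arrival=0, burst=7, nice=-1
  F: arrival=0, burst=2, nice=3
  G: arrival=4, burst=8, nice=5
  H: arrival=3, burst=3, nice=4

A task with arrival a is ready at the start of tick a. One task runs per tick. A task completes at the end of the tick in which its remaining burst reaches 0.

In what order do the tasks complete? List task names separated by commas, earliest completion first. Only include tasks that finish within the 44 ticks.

completion order = D, B, E, A, C, F, H, G

t=0: ready={A,E,F} → run E
t=1: ready={A,B,D,E,F} → run D
t=2: ready={A,B,C,D,E,F} → run D
t=3: ready={A,B,C,D,E,F,H} → run D
t=4: ready={A,B,C,D,E,F,G,H} → run D
t=5: ready={A,B,C,D,E,F,G,H} → run D
t=6: ready={A,B,C,D,E,F,G,H} → run D
t=7: ready={A,B,C,D,E,F,G,H} → run D
t=8: ready={A,B,C,D,E,F,G,H} → run D
t=9: ready={A,B,C,E,F,G,H} → run B
t=10: ready={A,B,C,E,F,G,H} → run B
t=11: ready={A,B,C,E,F,G,H} → run B
t=12: ready={A,C,E,F,G,H} → run E
t=13: ready={A,C,E,F,G,H} → run E
t=14: ready={A,C,E,F,G,H} → run E
t=15: ready={A,C,E,F,G,H} → run E
t=16: ready={A,C,E,F,G,H} → run E
t=17: ready={A,C,E,F,G,H} → run E
t=18: ready={A,C,F,G,H} → run A
t=19: ready={A,C,F,G,H} → run A
t=20: ready={A,C,F,G,H} → run A
t=21: ready={A,C,F,G,H} → run A
t=22: ready={C,F,G,H} → run C
t=23: ready={C,F,G,H} → run C
t=24: ready={C,F,G,H} → run C
t=25: ready={C,F,G,H} → run C
t=26: ready={C,F,G,H} → run C
t=27: ready={F,G,H} → run F
t=28: ready={F,G,H} → run F
t=29: ready={G,H} → run H
t=30: ready={G,H} → run H
t=31: ready={G,H} → run H
t=32: ready={G} → run G
t=33: ready={G} → run G
t=34: ready={G} → run G
t=35: ready={G} → run G
t=36: ready={G} → run G
t=37: ready={G} → run G
t=38: ready={G} → run G
t=39: ready={G} → run G
t=40: (idle)
t=41: (idle)
t=42: (idle)
t=43: (idle)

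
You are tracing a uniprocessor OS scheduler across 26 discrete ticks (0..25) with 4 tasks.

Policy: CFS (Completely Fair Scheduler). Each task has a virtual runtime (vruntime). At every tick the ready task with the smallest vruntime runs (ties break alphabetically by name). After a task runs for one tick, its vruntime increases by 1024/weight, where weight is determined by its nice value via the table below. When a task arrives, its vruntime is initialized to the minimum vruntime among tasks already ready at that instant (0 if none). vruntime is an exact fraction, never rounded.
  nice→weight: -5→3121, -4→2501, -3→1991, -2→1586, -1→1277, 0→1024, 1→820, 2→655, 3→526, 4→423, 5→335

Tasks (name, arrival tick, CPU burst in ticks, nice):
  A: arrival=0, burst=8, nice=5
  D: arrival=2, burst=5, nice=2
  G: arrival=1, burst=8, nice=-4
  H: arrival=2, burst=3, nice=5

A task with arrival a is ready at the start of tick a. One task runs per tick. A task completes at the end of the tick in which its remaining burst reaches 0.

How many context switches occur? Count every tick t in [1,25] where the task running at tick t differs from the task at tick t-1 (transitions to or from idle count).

context switches = 14

t=0: vr[A=0] → run A
t=1: vr[A=1024/335 G=1024/335] → run A
t=2: vr[A=2048/335 D=1024/335 G=1024/335 H=1024/335] → run D
t=3: vr[A=2048/335 D=202752/43885 G=1024/335 H=1024/335] → run G
t=4: vr[A=2048/335 D=202752/43885 G=2904064/837835 H=1024/335] → run H
t=5: vr[A=2048/335 D=202752/43885 G=2904064/837835 H=2048/335] → run G
t=6: vr[A=2048/335 D=202752/43885 G=3247104/837835 H=2048/335] → run G
t=7: vr[A=2048/335 D=202752/43885 G=3590144/837835 H=2048/335] → run G
t=8: vr[A=2048/335 D=202752/43885 G=3933184/837835 H=2048/335] → run D
t=9: vr[A=2048/335 D=54272/8777 G=3933184/837835 H=2048/335] → run G
t=10: vr[A=2048/335 D=54272/8777 G=4276224/837835 H=2048/335] → run G
t=11: vr[A=2048/335 D=54272/8777 G=4619264/837835 H=2048/335] → run G
t=12: vr[A=2048/335 D=54272/8777 G=4962304/837835 H=2048/335] → run G
t=13: vr[A=2048/335 D=54272/8777 H=2048/335] → run A
t=14: vr[A=3072/335 D=54272/8777 H=2048/335] → run H
t=15: vr[A=3072/335 D=54272/8777 H=3072/335] → run D
t=16: vr[A=3072/335 D=339968/43885 H=3072/335] → run D
t=17: vr[A=3072/335 D=408576/43885 H=3072/335] → run A
t=18: vr[A=4096/335 D=408576/43885 H=3072/335] → run H
t=19: vr[A=4096/335 D=408576/43885] → run D
t=20: vr[A=4096/335] → run A
t=21: vr[A=1024/67] → run A
t=22: vr[A=6144/335] → run A
t=23: vr[A=7168/335] → run A
t=24: (idle)
t=25: (idle)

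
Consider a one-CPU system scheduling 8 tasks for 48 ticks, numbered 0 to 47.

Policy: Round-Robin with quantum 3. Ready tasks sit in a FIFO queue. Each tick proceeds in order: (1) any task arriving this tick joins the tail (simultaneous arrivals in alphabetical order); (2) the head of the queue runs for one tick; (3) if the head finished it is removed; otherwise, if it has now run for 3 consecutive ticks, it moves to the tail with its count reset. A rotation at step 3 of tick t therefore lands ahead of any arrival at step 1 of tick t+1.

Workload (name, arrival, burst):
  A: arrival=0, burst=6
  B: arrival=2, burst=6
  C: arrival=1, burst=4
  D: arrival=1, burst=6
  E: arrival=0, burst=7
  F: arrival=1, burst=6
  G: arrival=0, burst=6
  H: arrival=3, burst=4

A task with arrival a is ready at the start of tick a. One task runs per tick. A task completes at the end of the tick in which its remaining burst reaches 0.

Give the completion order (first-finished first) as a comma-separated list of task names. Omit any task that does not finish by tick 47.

completion order = A, G, C, D, F, B, H, E

t=0: queue=[A,E,G] q_used=0 → run A
t=1: queue=[A,E,G,C,D,F] q_used=1 → run A
t=2: queue=[A,E,G,C,D,F,B] q_used=2 → run A
t=3: queue=[E,G,C,D,F,B,A,H] q_used=0 → run E
t=4: queue=[E,G,C,D,F,B,A,H] q_used=1 → run E
t=5: queue=[E,G,C,D,F,B,A,H] q_used=2 → run E
t=6: queue=[G,C,D,F,B,A,H,E] q_used=0 → run G
t=7: queue=[G,C,D,F,B,A,H,E] q_used=1 → run G
t=8: queue=[G,C,D,F,B,A,H,E] q_used=2 → run G
t=9: queue=[C,D,F,B,A,H,E,G] q_used=0 → run C
t=10: queue=[C,D,F,B,A,H,E,G] q_used=1 → run C
t=11: queue=[C,D,F,B,A,H,E,G] q_used=2 → run C
t=12: queue=[D,F,B,A,H,E,G,C] q_used=0 → run D
t=13: queue=[D,F,B,A,H,E,G,C] q_used=1 → run D
t=14: queue=[D,F,B,A,H,E,G,C] q_used=2 → run D
t=15: queue=[F,B,A,H,E,G,C,D] q_used=0 → run F
t=16: queue=[F,B,A,H,E,G,C,D] q_used=1 → run F
t=17: queue=[F,B,A,H,E,G,C,D] q_used=2 → run F
t=18: queue=[B,A,H,E,G,C,D,F] q_used=0 → run B
t=19: queue=[B,A,H,E,G,C,D,F] q_used=1 → run B
t=20: queue=[B,A,H,E,G,C,D,F] q_used=2 → run B
t=21: queue=[A,H,E,G,C,D,F,B] q_used=0 → run A
t=22: queue=[A,H,E,G,C,D,F,B] q_used=1 → run A
t=23: queue=[A,H,E,G,C,D,F,B] q_used=2 → run A
t=24: queue=[H,E,G,C,D,F,B] q_used=0 → run H
t=25: queue=[H,E,G,C,D,F,B] q_used=1 → run H
t=26: queue=[H,E,G,C,D,F,B] q_used=2 → run H
t=27: queue=[E,G,C,D,F,B,H] q_used=0 → run E
t=28: queue=[E,G,C,D,F,B,H] q_used=1 → run E
t=29: queue=[E,G,C,D,F,B,H] q_used=2 → run E
t=30: queue=[G,C,D,F,B,H,E] q_used=0 → run G
t=31: queue=[G,C,D,F,B,H,E] q_used=1 → run G
t=32: queue=[G,C,D,F,B,H,E] q_used=2 → run G
t=33: queue=[C,D,F,B,H,E] q_used=0 → run C
t=34: queue=[D,F,B,H,E] q_used=0 → run D
t=35: queue=[D,F,B,H,E] q_used=1 → run D
t=36: queue=[D,F,B,H,E] q_used=2 → run D
t=37: queue=[F,B,H,E] q_used=0 → run F
t=38: queue=[F,B,H,E] q_used=1 → run F
t=39: queue=[F,B,H,E] q_used=2 → run F
t=40: queue=[B,H,E] q_used=0 → run B
t=41: queue=[B,H,E] q_used=1 → run B
t=42: queue=[B,H,E] q_used=2 → run B
t=43: queue=[H,E] q_used=0 → run H
t=44: queue=[E] q_used=0 → run E
t=45: (idle)
t=46: (idle)
t=47: (idle)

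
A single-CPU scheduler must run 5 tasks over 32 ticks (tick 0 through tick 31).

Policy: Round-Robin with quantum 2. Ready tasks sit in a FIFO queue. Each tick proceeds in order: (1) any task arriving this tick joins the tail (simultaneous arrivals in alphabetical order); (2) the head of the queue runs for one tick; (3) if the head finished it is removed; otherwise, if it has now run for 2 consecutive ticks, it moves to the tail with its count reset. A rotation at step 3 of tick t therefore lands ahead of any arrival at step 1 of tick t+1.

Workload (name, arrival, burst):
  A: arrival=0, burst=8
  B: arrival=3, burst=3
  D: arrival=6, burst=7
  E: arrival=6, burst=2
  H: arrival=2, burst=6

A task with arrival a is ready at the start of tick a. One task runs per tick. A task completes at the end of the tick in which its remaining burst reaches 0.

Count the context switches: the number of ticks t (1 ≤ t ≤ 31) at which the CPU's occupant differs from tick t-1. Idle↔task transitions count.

t=0: queue=[A] q_used=0 → run A
t=1: queue=[A] q_used=1 → run A
t=2: queue=[A,H] q_used=0 → run A
t=3: queue=[A,H,B] q_used=1 → run A
t=4: queue=[H,B,A] q_used=0 → run H
t=5: queue=[H,B,A] q_used=1 → run H
t=6: queue=[B,A,H,D,E] q_used=0 → run B
t=7: queue=[B,A,H,D,E] q_used=1 → run B
t=8: queue=[A,H,D,E,B] q_used=0 → run A
t=9: queue=[A,H,D,E,B] q_used=1 → run A
t=10: queue=[H,D,E,B,A] q_used=0 → run H
t=11: queue=[H,D,E,B,A] q_used=1 → run H
t=12: queue=[D,E,B,A,H] q_used=0 → run D
t=13: queue=[D,E,B,A,H] q_used=1 → run D
t=14: queue=[E,B,A,H,D] q_used=0 → run E
t=15: queue=[E,B,A,H,D] q_used=1 → run E
t=16: queue=[B,A,H,D] q_used=0 → run B
t=17: queue=[A,H,D] q_used=0 → run A
t=18: queue=[A,H,D] q_used=1 → run A
t=19: queue=[H,D] q_used=0 → run H
t=20: queue=[H,D] q_used=1 → run H
t=21: queue=[D] q_used=0 → run D
t=22: queue=[D] q_used=1 → run D
t=23: queue=[D] q_used=0 → run D
t=24: queue=[D] q_used=1 → run D
t=25: queue=[D] q_used=0 → run D
t=26: (idle)
t=27: (idle)
t=28: (idle)
t=29: (idle)
t=30: (idle)
t=31: (idle)

context switches = 11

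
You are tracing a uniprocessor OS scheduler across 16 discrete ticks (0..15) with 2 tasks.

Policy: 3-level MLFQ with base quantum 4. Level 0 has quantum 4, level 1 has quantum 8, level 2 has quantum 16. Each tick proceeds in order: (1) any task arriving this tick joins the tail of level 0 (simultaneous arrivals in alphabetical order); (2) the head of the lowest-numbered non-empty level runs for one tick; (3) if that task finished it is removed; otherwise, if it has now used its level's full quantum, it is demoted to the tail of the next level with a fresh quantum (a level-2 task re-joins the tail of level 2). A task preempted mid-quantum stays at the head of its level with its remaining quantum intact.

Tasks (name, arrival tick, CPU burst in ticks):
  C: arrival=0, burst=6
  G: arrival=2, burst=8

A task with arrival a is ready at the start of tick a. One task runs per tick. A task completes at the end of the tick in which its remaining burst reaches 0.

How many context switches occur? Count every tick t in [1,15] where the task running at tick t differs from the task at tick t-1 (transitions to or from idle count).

context switches = 4

t=0: L0/L1/L2 = C/-/- → run C
t=1: L0/L1/L2 = C/-/- → run C
t=2: L0/L1/L2 = CG/-/- → run C
t=3: L0/L1/L2 = CG/-/- → run C
t=4: L0/L1/L2 = G/C/- → run G
t=5: L0/L1/L2 = G/C/- → run G
t=6: L0/L1/L2 = G/C/- → run G
t=7: L0/L1/L2 = G/C/- → run G
t=8: L0/L1/L2 = -/CG/- → run C
t=9: L0/L1/L2 = -/CG/- → run C
t=10: L0/L1/L2 = -/G/- → run G
t=11: L0/L1/L2 = -/G/- → run G
t=12: L0/L1/L2 = -/G/- → run G
t=13: L0/L1/L2 = -/G/- → run G
t=14: (idle)
t=15: (idle)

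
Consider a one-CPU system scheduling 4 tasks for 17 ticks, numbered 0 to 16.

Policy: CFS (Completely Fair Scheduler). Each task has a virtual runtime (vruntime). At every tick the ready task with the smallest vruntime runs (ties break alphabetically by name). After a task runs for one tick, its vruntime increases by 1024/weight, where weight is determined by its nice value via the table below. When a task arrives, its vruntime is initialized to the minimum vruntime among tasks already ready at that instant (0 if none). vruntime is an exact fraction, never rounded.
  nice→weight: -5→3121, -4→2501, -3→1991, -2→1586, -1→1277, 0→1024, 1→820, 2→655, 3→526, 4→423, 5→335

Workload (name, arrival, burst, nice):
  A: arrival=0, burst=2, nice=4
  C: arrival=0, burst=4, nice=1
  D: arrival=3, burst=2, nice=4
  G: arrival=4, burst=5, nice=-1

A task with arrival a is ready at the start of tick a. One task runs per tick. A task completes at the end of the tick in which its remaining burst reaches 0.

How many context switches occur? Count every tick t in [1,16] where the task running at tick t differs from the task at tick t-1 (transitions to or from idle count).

context switches = 11

t=0: vr[A=0 C=0] → run A
t=1: vr[A=1024/423 C=0] → run C
t=2: vr[A=1024/423 C=256/205] → run C
t=3: vr[A=1024/423 C=512/205 D=1024/423] → run A
t=4: vr[C=512/205 D=1024/423 G=1024/423] → run D
t=5: vr[C=512/205 D=2048/423 G=1024/423] → run G
t=6: vr[C=512/205 D=2048/423 G=1740800/540171] → run C
t=7: vr[C=768/205 D=2048/423 G=1740800/540171] → run G
t=8: vr[C=768/205 D=2048/423 G=2173952/540171] → run C
t=9: vr[D=2048/423 G=2173952/540171] → run G
t=10: vr[D=2048/423 G=2607104/540171] → run G
t=11: vr[D=2048/423 G=3040256/540171] → run D
t=12: vr[G=3040256/540171] → run G
t=13: (idle)
t=14: (idle)
t=15: (idle)
t=16: (idle)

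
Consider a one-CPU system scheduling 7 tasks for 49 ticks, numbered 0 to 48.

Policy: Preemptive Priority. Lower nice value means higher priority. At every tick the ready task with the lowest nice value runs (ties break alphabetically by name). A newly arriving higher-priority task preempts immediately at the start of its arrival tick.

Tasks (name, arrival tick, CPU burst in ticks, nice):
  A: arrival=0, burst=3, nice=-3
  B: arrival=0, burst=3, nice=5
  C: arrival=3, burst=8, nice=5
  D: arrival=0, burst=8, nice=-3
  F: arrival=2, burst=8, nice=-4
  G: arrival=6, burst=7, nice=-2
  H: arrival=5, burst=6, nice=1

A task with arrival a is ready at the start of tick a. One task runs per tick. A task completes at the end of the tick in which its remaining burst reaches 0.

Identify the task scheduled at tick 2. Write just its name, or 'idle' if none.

t=0: ready={A,B,D} → run A
t=1: ready={A,B,D} → run A
t=2: ready={A,B,D,F} → run F
t=3: ready={A,B,C,D,F} → run F
t=4: ready={A,B,C,D,F} → run F
t=5: ready={A,B,C,D,F,H} → run F
t=6: ready={A,B,C,D,F,G,H} → run F
t=7: ready={A,B,C,D,F,G,H} → run F
t=8: ready={A,B,C,D,F,G,H} → run F
t=9: ready={A,B,C,D,F,G,H} → run F
t=10: ready={A,B,C,D,G,H} → run A
t=11: ready={B,C,D,G,H} → run D
t=12: ready={B,C,D,G,H} → run D
t=13: ready={B,C,D,G,H} → run D
t=14: ready={B,C,D,G,H} → run D
t=15: ready={B,C,D,G,H} → run D
t=16: ready={B,C,D,G,H} → run D
t=17: ready={B,C,D,G,H} → run D
t=18: ready={B,C,D,G,H} → run D
t=19: ready={B,C,G,H} → run G
t=20: ready={B,C,G,H} → run G
t=21: ready={B,C,G,H} → run G
t=22: ready={B,C,G,H} → run G
t=23: ready={B,C,G,H} → run G
t=24: ready={B,C,G,H} → run G
t=25: ready={B,C,G,H} → run G
t=26: ready={B,C,H} → run H
t=27: ready={B,C,H} → run H
t=28: ready={B,C,H} → run H
t=29: ready={B,C,H} → run H
t=30: ready={B,C,H} → run H
t=31: ready={B,C,H} → run H
t=32: ready={B,C} → run B
t=33: ready={B,C} → run B
t=34: ready={B,C} → run B
t=35: ready={C} → run C
t=36: ready={C} → run C
t=37: ready={C} → run C
t=38: ready={C} → run C
t=39: ready={C} → run C
t=40: ready={C} → run C
t=41: ready={C} → run C
t=42: ready={C} → run C
t=43: (idle)
t=44: (idle)
t=45: (idle)
t=46: (idle)
t=47: (idle)
t=48: (idle)

running at tick 2 = F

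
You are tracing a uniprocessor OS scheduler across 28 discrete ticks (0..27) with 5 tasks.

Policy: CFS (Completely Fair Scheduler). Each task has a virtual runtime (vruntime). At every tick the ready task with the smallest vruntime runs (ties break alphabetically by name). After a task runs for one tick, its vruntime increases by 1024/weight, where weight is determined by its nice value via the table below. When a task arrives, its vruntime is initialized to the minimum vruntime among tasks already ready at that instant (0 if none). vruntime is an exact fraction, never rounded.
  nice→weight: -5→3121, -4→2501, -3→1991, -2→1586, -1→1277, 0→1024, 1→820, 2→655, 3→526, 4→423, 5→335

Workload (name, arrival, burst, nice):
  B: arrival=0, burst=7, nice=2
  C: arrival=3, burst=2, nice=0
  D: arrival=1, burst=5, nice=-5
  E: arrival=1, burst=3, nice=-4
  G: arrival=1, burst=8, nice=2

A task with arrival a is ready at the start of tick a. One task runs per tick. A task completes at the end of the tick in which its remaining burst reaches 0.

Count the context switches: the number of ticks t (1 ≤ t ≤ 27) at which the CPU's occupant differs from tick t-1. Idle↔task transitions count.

t=0: vr[B=0] → run B
t=1: vr[B=1024/655 D=1024/655 E=1024/655 G=1024/655] → run B
t=2: vr[B=2048/655 D=1024/655 E=1024/655 G=1024/655] → run D
t=3: vr[B=2048/655 C=1024/655 D=3866624/2044255 E=1024/655 G=1024/655] → run C
t=4: vr[B=2048/655 C=1679/655 D=3866624/2044255 E=1024/655 G=1024/655] → run E
t=5: vr[B=2048/655 C=1679/655 D=3866624/2044255 E=3231744/1638155 G=1024/655] → run G
t=6: vr[B=2048/655 C=1679/655 D=3866624/2044255 E=3231744/1638155 G=2048/655] → run D
t=7: vr[B=2048/655 C=1679/655 D=4537344/2044255 E=3231744/1638155 G=2048/655] → run E
t=8: vr[B=2048/655 C=1679/655 D=4537344/2044255 E=3902464/1638155 G=2048/655] → run D
t=9: vr[B=2048/655 C=1679/655 D=5208064/2044255 E=3902464/1638155 G=2048/655] → run E
t=10: vr[B=2048/655 C=1679/655 D=5208064/2044255 G=2048/655] → run D
t=11: vr[B=2048/655 C=1679/655 D=5878784/2044255 G=2048/655] → run C
t=12: vr[B=2048/655 D=5878784/2044255 G=2048/655] → run D
t=13: vr[B=2048/655 G=2048/655] → run B
t=14: vr[B=3072/655 G=2048/655] → run G
t=15: vr[B=3072/655 G=3072/655] → run B
t=16: vr[B=4096/655 G=3072/655] → run G
t=17: vr[B=4096/655 G=4096/655] → run B
t=18: vr[B=1024/131 G=4096/655] → run G
t=19: vr[B=1024/131 G=1024/131] → run B
t=20: vr[B=6144/655 G=1024/131] → run G
t=21: vr[B=6144/655 G=6144/655] → run B
t=22: vr[G=6144/655] → run G
t=23: vr[G=7168/655] → run G
t=24: vr[G=8192/655] → run G
t=25: (idle)
t=26: (idle)
t=27: (idle)

context switches = 22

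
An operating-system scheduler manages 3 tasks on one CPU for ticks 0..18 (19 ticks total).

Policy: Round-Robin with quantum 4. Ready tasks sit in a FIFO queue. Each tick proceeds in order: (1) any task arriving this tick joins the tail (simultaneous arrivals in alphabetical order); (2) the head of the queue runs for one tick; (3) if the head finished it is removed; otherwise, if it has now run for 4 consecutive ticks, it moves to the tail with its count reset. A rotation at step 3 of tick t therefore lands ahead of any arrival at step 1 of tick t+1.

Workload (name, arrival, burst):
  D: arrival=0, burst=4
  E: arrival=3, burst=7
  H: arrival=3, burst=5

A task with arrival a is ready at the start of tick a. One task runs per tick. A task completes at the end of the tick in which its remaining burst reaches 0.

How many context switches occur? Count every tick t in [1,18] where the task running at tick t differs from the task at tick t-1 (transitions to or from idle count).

t=0: queue=[D] q_used=0 → run D
t=1: queue=[D] q_used=1 → run D
t=2: queue=[D] q_used=2 → run D
t=3: queue=[D,E,H] q_used=3 → run D
t=4: queue=[E,H] q_used=0 → run E
t=5: queue=[E,H] q_used=1 → run E
t=6: queue=[E,H] q_used=2 → run E
t=7: queue=[E,H] q_used=3 → run E
t=8: queue=[H,E] q_used=0 → run H
t=9: queue=[H,E] q_used=1 → run H
t=10: queue=[H,E] q_used=2 → run H
t=11: queue=[H,E] q_used=3 → run H
t=12: queue=[E,H] q_used=0 → run E
t=13: queue=[E,H] q_used=1 → run E
t=14: queue=[E,H] q_used=2 → run E
t=15: queue=[H] q_used=0 → run H
t=16: (idle)
t=17: (idle)
t=18: (idle)

context switches = 5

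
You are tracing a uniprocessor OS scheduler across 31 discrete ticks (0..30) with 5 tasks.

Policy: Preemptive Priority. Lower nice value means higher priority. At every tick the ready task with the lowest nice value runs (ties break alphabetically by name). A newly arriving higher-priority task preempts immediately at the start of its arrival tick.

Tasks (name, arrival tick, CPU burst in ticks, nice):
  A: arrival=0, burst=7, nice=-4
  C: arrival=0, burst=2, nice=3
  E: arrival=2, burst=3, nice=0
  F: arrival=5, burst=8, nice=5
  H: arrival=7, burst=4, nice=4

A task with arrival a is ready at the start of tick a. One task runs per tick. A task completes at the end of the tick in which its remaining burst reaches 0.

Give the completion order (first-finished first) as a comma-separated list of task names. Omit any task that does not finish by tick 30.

completion order = A, E, C, H, F

t=0: ready={A,C} → run A
t=1: ready={A,C} → run A
t=2: ready={A,C,E} → run A
t=3: ready={A,C,E} → run A
t=4: ready={A,C,E} → run A
t=5: ready={A,C,E,F} → run A
t=6: ready={A,C,E,F} → run A
t=7: ready={C,E,F,H} → run E
t=8: ready={C,E,F,H} → run E
t=9: ready={C,E,F,H} → run E
t=10: ready={C,F,H} → run C
t=11: ready={C,F,H} → run C
t=12: ready={F,H} → run H
t=13: ready={F,H} → run H
t=14: ready={F,H} → run H
t=15: ready={F,H} → run H
t=16: ready={F} → run F
t=17: ready={F} → run F
t=18: ready={F} → run F
t=19: ready={F} → run F
t=20: ready={F} → run F
t=21: ready={F} → run F
t=22: ready={F} → run F
t=23: ready={F} → run F
t=24: (idle)
t=25: (idle)
t=26: (idle)
t=27: (idle)
t=28: (idle)
t=29: (idle)
t=30: (idle)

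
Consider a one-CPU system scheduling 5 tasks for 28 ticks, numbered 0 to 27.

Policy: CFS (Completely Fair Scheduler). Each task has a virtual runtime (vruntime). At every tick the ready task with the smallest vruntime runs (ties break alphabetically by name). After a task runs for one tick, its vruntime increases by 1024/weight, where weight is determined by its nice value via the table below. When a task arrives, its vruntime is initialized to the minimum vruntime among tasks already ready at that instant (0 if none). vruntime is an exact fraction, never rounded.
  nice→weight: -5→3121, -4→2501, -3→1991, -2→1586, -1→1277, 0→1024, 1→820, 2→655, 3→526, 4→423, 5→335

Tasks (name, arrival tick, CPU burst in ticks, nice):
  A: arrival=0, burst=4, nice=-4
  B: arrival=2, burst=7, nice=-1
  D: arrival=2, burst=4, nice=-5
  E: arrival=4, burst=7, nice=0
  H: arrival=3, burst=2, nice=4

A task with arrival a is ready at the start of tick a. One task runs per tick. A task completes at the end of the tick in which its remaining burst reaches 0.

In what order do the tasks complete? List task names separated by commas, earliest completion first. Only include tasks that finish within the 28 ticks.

t=0: vr[A=0] → run A
t=1: vr[A=1024/2501] → run A
t=2: vr[A=2048/2501 B=2048/2501 D=2048/2501] → run A
t=3: vr[A=3072/2501 B=2048/2501 D=2048/2501 H=2048/2501] → run B
t=4: vr[A=3072/2501 B=5176320/3193777 D=2048/2501 E=2048/2501 H=2048/2501] → run D
t=5: vr[A=3072/2501 B=5176320/3193777 D=8952832/7805621 E=2048/2501 H=2048/2501] → run E
t=6: vr[A=3072/2501 B=5176320/3193777 D=8952832/7805621 E=4549/2501 H=2048/2501] → run H
t=7: vr[A=3072/2501 B=5176320/3193777 D=8952832/7805621 E=4549/2501 H=3427328/1057923] → run D
t=8: vr[A=3072/2501 B=5176320/3193777 D=11513856/7805621 E=4549/2501 H=3427328/1057923] → run A
t=9: vr[B=5176320/3193777 D=11513856/7805621 E=4549/2501 H=3427328/1057923] → run D
t=10: vr[B=5176320/3193777 D=14074880/7805621 E=4549/2501 H=3427328/1057923] → run B
t=11: vr[B=7737344/3193777 D=14074880/7805621 E=4549/2501 H=3427328/1057923] → run D
t=12: vr[B=7737344/3193777 E=4549/2501 H=3427328/1057923] → run E
t=13: vr[B=7737344/3193777 E=7050/2501 H=3427328/1057923] → run B
t=14: vr[B=10298368/3193777 E=7050/2501 H=3427328/1057923] → run E
t=15: vr[B=10298368/3193777 E=9551/2501 H=3427328/1057923] → run B
t=16: vr[B=12859392/3193777 E=9551/2501 H=3427328/1057923] → run H
t=17: vr[B=12859392/3193777 E=9551/2501] → run E
t=18: vr[B=12859392/3193777 E=12052/2501] → run B
t=19: vr[B=15420416/3193777 E=12052/2501] → run E
t=20: vr[B=15420416/3193777 E=14553/2501] → run B
t=21: vr[B=17981440/3193777 E=14553/2501] → run B
t=22: vr[E=14553/2501] → run E
t=23: vr[E=17054/2501] → run E
t=24: (idle)
t=25: (idle)
t=26: (idle)
t=27: (idle)

completion order = A, D, H, B, E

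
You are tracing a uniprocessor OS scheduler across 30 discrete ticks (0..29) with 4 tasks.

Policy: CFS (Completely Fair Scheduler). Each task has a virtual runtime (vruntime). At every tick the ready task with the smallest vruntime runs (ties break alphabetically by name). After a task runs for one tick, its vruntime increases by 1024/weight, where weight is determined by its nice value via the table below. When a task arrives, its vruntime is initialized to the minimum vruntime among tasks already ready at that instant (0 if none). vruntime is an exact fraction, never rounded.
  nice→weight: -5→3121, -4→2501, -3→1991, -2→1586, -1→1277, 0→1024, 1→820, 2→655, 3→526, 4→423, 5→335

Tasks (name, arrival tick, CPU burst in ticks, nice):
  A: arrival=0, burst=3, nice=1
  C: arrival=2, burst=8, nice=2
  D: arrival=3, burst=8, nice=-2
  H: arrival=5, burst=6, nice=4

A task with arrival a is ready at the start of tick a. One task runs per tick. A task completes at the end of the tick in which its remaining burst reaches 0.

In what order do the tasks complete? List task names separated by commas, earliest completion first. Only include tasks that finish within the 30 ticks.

completion order = A, D, C, H

t=0: vr[A=0] → run A
t=1: vr[A=256/205] → run A
t=2: vr[A=512/205 C=512/205] → run A
t=3: vr[C=512/205 D=512/205] → run C
t=4: vr[C=109056/26855 D=512/205] → run D
t=5: vr[C=109056/26855 D=510976/162565 H=510976/162565] → run D
t=6: vr[C=109056/26855 D=615936/162565 H=510976/162565] → run H
t=7: vr[C=109056/26855 D=615936/162565 H=382609408/68764995] → run D
t=8: vr[C=109056/26855 D=720896/162565 H=382609408/68764995] → run C
t=9: vr[C=30208/5371 D=720896/162565 H=382609408/68764995] → run D
t=10: vr[C=30208/5371 D=825856/162565 H=382609408/68764995] → run D
t=11: vr[C=30208/5371 D=930816/162565 H=382609408/68764995] → run H
t=12: vr[C=30208/5371 D=930816/162565 H=549075968/68764995] → run C
t=13: vr[C=193024/26855 D=930816/162565 H=549075968/68764995] → run D
t=14: vr[C=193024/26855 D=1035776/162565 H=549075968/68764995] → run D
t=15: vr[C=193024/26855 D=1140736/162565 H=549075968/68764995] → run D
t=16: vr[C=193024/26855 H=549075968/68764995] → run C
t=17: vr[C=235008/26855 H=549075968/68764995] → run H
t=18: vr[C=235008/26855 H=238514176/22921665] → run C
t=19: vr[C=276992/26855 H=238514176/22921665] → run C
t=20: vr[C=318976/26855 H=238514176/22921665] → run H
t=21: vr[C=318976/26855 H=882009088/68764995] → run C
t=22: vr[C=72192/5371 H=882009088/68764995] → run H
t=23: vr[C=72192/5371 H=1048475648/68764995] → run C
t=24: vr[H=1048475648/68764995] → run H
t=25: (idle)
t=26: (idle)
t=27: (idle)
t=28: (idle)
t=29: (idle)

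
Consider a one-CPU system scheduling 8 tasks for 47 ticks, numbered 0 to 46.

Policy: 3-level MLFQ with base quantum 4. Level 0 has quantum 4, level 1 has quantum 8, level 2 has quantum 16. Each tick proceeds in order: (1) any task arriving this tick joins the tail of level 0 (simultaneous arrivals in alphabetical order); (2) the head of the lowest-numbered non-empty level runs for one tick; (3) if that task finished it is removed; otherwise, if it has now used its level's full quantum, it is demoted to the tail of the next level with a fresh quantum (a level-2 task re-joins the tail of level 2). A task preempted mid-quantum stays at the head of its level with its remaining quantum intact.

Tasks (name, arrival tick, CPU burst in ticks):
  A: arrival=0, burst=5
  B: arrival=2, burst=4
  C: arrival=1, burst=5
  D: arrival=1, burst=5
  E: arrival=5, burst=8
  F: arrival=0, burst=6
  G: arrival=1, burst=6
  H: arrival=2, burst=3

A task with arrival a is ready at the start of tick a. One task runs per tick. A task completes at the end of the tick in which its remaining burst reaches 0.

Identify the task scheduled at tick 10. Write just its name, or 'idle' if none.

running at tick 10 = C

t=0: L0/L1/L2 = AF/-/- → run A
t=1: L0/L1/L2 = AFCDG/-/- → run A
t=2: L0/L1/L2 = AFCDGBH/-/- → run A
t=3: L0/L1/L2 = AFCDGBH/-/- → run A
t=4: L0/L1/L2 = FCDGBH/A/- → run F
t=5: L0/L1/L2 = FCDGBHE/A/- → run F
t=6: L0/L1/L2 = FCDGBHE/A/- → run F
t=7: L0/L1/L2 = FCDGBHE/A/- → run F
t=8: L0/L1/L2 = CDGBHE/AF/- → run C
t=9: L0/L1/L2 = CDGBHE/AF/- → run C
t=10: L0/L1/L2 = CDGBHE/AF/- → run C
t=11: L0/L1/L2 = CDGBHE/AF/- → run C
t=12: L0/L1/L2 = DGBHE/AFC/- → run D
t=13: L0/L1/L2 = DGBHE/AFC/- → run D
t=14: L0/L1/L2 = DGBHE/AFC/- → run D
t=15: L0/L1/L2 = DGBHE/AFC/- → run D
t=16: L0/L1/L2 = GBHE/AFCD/- → run G
t=17: L0/L1/L2 = GBHE/AFCD/- → run G
t=18: L0/L1/L2 = GBHE/AFCD/- → run G
t=19: L0/L1/L2 = GBHE/AFCD/- → run G
t=20: L0/L1/L2 = BHE/AFCDG/- → run B
t=21: L0/L1/L2 = BHE/AFCDG/- → run B
t=22: L0/L1/L2 = BHE/AFCDG/- → run B
t=23: L0/L1/L2 = BHE/AFCDG/- → run B
t=24: L0/L1/L2 = HE/AFCDG/- → run H
t=25: L0/L1/L2 = HE/AFCDG/- → run H
t=26: L0/L1/L2 = HE/AFCDG/- → run H
t=27: L0/L1/L2 = E/AFCDG/- → run E
t=28: L0/L1/L2 = E/AFCDG/- → run E
t=29: L0/L1/L2 = E/AFCDG/- → run E
t=30: L0/L1/L2 = E/AFCDG/- → run E
t=31: L0/L1/L2 = -/AFCDGE/- → run A
t=32: L0/L1/L2 = -/FCDGE/- → run F
t=33: L0/L1/L2 = -/FCDGE/- → run F
t=34: L0/L1/L2 = -/CDGE/- → run C
t=35: L0/L1/L2 = -/DGE/- → run D
t=36: L0/L1/L2 = -/GE/- → run G
t=37: L0/L1/L2 = -/GE/- → run G
t=38: L0/L1/L2 = -/E/- → run E
t=39: L0/L1/L2 = -/E/- → run E
t=40: L0/L1/L2 = -/E/- → run E
t=41: L0/L1/L2 = -/E/- → run E
t=42: (idle)
t=43: (idle)
t=44: (idle)
t=45: (idle)
t=46: (idle)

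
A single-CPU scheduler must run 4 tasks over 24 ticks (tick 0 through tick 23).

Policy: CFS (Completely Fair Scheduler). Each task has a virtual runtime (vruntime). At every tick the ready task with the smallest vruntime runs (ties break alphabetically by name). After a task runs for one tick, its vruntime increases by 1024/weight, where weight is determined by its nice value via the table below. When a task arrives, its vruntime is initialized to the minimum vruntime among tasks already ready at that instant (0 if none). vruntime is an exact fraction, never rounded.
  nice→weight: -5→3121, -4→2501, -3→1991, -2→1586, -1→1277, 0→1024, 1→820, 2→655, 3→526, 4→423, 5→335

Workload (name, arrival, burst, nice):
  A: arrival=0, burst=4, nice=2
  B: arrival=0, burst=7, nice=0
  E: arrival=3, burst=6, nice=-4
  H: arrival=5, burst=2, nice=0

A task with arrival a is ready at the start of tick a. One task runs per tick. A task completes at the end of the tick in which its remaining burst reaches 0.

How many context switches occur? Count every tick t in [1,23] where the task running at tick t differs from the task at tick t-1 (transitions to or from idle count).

t=0: vr[A=0 B=0] → run A
t=1: vr[A=1024/655 B=0] → run B
t=2: vr[A=1024/655 B=1] → run B
t=3: vr[A=1024/655 B=2 E=1024/655] → run A
t=4: vr[A=2048/655 B=2 E=1024/655] → run E
t=5: vr[A=2048/655 B=2 E=3231744/1638155 H=3231744/1638155] → run E
t=6: vr[A=2048/655 B=2 E=3902464/1638155 H=3231744/1638155] → run H
t=7: vr[A=2048/655 B=2 E=3902464/1638155 H=4869899/1638155] → run B
t=8: vr[A=2048/655 B=3 E=3902464/1638155 H=4869899/1638155] → run E
t=9: vr[A=2048/655 B=3 E=4573184/1638155 H=4869899/1638155] → run E
t=10: vr[A=2048/655 B=3 E=5243904/1638155 H=4869899/1638155] → run H
t=11: vr[A=2048/655 B=3 E=5243904/1638155] → run B
t=12: vr[A=2048/655 B=4 E=5243904/1638155] → run A
t=13: vr[A=3072/655 B=4 E=5243904/1638155] → run E
t=14: vr[A=3072/655 B=4 E=5914624/1638155] → run E
t=15: vr[A=3072/655 B=4] → run B
t=16: vr[A=3072/655 B=5] → run A
t=17: vr[B=5] → run B
t=18: vr[B=6] → run B
t=19: (idle)
t=20: (idle)
t=21: (idle)
t=22: (idle)
t=23: (idle)

context switches = 14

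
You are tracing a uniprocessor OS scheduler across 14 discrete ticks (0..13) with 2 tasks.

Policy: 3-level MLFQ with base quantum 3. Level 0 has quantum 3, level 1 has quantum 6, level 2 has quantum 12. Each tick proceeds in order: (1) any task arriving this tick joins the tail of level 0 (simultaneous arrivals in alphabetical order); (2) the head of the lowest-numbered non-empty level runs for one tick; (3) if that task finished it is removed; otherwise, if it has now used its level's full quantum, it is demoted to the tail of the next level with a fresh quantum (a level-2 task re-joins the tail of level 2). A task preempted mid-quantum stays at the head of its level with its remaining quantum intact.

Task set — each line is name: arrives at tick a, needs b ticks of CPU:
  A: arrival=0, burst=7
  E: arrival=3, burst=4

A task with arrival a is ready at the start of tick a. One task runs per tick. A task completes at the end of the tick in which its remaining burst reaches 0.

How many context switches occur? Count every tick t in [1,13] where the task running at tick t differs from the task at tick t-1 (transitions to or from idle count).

context switches = 4

t=0: L0/L1/L2 = A/-/- → run A
t=1: L0/L1/L2 = A/-/- → run A
t=2: L0/L1/L2 = A/-/- → run A
t=3: L0/L1/L2 = E/A/- → run E
t=4: L0/L1/L2 = E/A/- → run E
t=5: L0/L1/L2 = E/A/- → run E
t=6: L0/L1/L2 = -/AE/- → run A
t=7: L0/L1/L2 = -/AE/- → run A
t=8: L0/L1/L2 = -/AE/- → run A
t=9: L0/L1/L2 = -/AE/- → run A
t=10: L0/L1/L2 = -/E/- → run E
t=11: (idle)
t=12: (idle)
t=13: (idle)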